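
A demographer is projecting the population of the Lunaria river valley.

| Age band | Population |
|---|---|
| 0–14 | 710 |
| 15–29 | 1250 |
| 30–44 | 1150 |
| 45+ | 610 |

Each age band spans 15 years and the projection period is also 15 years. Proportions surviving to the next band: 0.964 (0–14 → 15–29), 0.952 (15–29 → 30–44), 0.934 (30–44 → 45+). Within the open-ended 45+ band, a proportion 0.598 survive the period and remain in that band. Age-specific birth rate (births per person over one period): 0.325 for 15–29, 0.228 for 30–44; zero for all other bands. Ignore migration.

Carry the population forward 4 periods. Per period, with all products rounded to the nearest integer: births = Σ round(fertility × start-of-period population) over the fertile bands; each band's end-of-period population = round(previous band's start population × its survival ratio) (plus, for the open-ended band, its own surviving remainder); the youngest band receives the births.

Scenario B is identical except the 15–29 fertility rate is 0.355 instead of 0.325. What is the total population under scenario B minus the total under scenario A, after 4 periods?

113

After projecting period 1:
Births: 1250 * 0.325 = 406  |  1150 * 0.228 = 262 → total 668
15–29: 710 * 0.964 = 684
30–44: 1250 * 0.952 = 1190
45+: 1150 * 0.934 + 610 * 0.598 = 1074 + 365 = 1439
→ [668, 684, 1190, 1439]
After projecting period 2:
Births: 684 * 0.325 = 222  |  1190 * 0.228 = 271 → total 493
15–29: 668 * 0.964 = 644
30–44: 684 * 0.952 = 651
45+: 1190 * 0.934 + 1439 * 0.598 = 1111 + 861 = 1972
→ [493, 644, 651, 1972]
After projecting period 3:
Births: 644 * 0.325 = 209  |  651 * 0.228 = 148 → total 357
15–29: 493 * 0.964 = 475
30–44: 644 * 0.952 = 613
45+: 651 * 0.934 + 1972 * 0.598 = 608 + 1179 = 1787
→ [357, 475, 613, 1787]
After projecting period 4:
Births: 475 * 0.325 = 154  |  613 * 0.228 = 140 → total 294
15–29: 357 * 0.964 = 344
30–44: 475 * 0.952 = 452
45+: 613 * 0.934 + 1787 * 0.598 = 573 + 1069 = 1642
→ [294, 344, 452, 1642]
Scenario A total after 4 periods: 2732
Scenario B projection —
After projecting period 1:
Births: 1250 * 0.355 = 444  |  1150 * 0.228 = 262 → total 706
15–29: 710 * 0.964 = 684
30–44: 1250 * 0.952 = 1190
45+: 1150 * 0.934 + 610 * 0.598 = 1074 + 365 = 1439
→ [706, 684, 1190, 1439]
After projecting period 2:
Births: 684 * 0.355 = 243  |  1190 * 0.228 = 271 → total 514
15–29: 706 * 0.964 = 681
30–44: 684 * 0.952 = 651
45+: 1190 * 0.934 + 1439 * 0.598 = 1111 + 861 = 1972
→ [514, 681, 651, 1972]
After projecting period 3:
Births: 681 * 0.355 = 242  |  651 * 0.228 = 148 → total 390
15–29: 514 * 0.964 = 495
30–44: 681 * 0.952 = 648
45+: 651 * 0.934 + 1972 * 0.598 = 608 + 1179 = 1787
→ [390, 495, 648, 1787]
After projecting period 4:
Births: 495 * 0.355 = 176  |  648 * 0.228 = 148 → total 324
15–29: 390 * 0.964 = 376
30–44: 495 * 0.952 = 471
45+: 648 * 0.934 + 1787 * 0.598 = 605 + 1069 = 1674
→ [324, 376, 471, 1674]
Scenario B total after 4 periods: 2845
Difference B − A = 2845 − 2732 = 113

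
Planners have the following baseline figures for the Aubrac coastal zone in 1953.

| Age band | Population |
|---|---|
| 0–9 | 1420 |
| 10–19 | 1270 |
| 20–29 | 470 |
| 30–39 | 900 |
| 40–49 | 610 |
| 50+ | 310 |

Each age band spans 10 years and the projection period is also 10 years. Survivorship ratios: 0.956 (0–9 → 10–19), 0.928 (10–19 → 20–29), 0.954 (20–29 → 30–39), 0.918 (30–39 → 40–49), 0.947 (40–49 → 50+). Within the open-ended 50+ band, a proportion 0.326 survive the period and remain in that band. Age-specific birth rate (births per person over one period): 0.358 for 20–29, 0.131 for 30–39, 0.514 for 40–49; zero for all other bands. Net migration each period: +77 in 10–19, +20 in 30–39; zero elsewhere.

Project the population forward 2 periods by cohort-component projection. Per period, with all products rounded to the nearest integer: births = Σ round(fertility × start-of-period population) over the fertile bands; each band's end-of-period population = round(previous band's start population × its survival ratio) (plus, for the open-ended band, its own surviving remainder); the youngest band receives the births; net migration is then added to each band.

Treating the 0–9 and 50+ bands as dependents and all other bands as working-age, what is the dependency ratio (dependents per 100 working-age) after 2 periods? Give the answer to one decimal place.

53.7

Period 1.
Births: 470 × 0.358 = 168 ; 900 × 0.131 = 118 ; 610 × 0.514 = 314 → total 600
10–19: 1420 × 0.956 = 1358
20–29: 1270 × 0.928 = 1179
30–39: 470 × 0.954 = 448
40–49: 900 × 0.918 = 826
50+: 610 × 0.947 + 310 × 0.326 = 578 + 101 = 679
Net migration: 10–19 + 77 → 1435; 30–39 + 20 → 468
Giving 600 / 1435 / 1179 / 468 / 826 / 679.
Period 2.
Births: 1179 × 0.358 = 422 ; 468 × 0.131 = 61 ; 826 × 0.514 = 425 → total 908
10–19: 600 × 0.956 = 574
20–29: 1435 × 0.928 = 1332
30–39: 1179 × 0.954 = 1125
40–49: 468 × 0.918 = 430
50+: 826 × 0.947 + 679 × 0.326 = 782 + 221 = 1003
Net migration: 10–19 + 77 → 651; 30–39 + 20 → 1145
Giving 908 / 651 / 1332 / 1145 / 430 / 1003.
Dependents (band 0–9 + band 50+) = 908 + 1003 = 1911; working-age = 3558; ratio = 1911/3558 × 100 = 53.7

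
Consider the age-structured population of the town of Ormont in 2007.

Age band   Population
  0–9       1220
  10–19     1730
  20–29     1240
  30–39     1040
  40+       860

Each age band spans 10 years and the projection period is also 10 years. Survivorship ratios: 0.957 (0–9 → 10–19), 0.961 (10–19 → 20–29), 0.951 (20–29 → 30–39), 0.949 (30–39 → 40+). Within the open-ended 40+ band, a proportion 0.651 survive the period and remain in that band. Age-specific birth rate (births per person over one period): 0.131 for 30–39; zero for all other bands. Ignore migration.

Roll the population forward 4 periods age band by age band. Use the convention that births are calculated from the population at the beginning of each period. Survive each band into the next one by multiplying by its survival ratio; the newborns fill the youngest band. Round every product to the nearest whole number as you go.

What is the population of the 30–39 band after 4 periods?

119

Let group 1 be 0–9 through group 5 = 40+.
— Period 1 —
Births: 1040 × 0.131 = 136
Group 2: 1220 × 0.957 = 1168
Group 3: 1730 × 0.961 = 1663
Group 4: 1240 × 0.951 = 1179
Group 5: 1040 × 0.949 + 860 × 0.651 = 987 + 560 = 1547
End of period: [136, 1168, 1663, 1179, 1547]
— Period 2 —
Births: 1179 × 0.131 = 154
Group 2: 136 × 0.957 = 130
Group 3: 1168 × 0.961 = 1122
Group 4: 1663 × 0.951 = 1582
Group 5: 1179 × 0.949 + 1547 × 0.651 = 1119 + 1007 = 2126
End of period: [154, 130, 1122, 1582, 2126]
— Period 3 —
Births: 1582 × 0.131 = 207
Group 2: 154 × 0.957 = 147
Group 3: 130 × 0.961 = 125
Group 4: 1122 × 0.951 = 1067
Group 5: 1582 × 0.949 + 2126 × 0.651 = 1501 + 1384 = 2885
End of period: [207, 147, 125, 1067, 2885]
— Period 4 —
Births: 1067 × 0.131 = 140
Group 2: 207 × 0.957 = 198
Group 3: 147 × 0.961 = 141
Group 4: 125 × 0.951 = 119
Group 5: 1067 × 0.949 + 2885 × 0.651 = 1013 + 1878 = 2891
End of period: [140, 198, 141, 119, 2891]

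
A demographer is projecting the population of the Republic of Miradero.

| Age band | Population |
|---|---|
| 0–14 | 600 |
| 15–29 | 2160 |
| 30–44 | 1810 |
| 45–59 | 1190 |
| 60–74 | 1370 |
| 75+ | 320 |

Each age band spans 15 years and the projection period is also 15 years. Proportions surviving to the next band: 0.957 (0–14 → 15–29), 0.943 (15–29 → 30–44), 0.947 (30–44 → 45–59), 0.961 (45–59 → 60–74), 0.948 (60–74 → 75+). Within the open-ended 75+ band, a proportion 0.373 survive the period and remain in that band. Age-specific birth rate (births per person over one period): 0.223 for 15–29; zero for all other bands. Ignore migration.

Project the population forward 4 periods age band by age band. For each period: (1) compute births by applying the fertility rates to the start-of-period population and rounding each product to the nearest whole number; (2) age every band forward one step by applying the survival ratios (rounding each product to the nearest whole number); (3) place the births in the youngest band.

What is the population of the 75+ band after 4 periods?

2565

Let group 1 be 0–14 through group 6 = 75+.
Period 1.
Births: 2160 × 0.223 = 482
Group 2: 600 × 0.957 = 574
Group 3: 2160 × 0.943 = 2037
Group 4: 1810 × 0.947 = 1714
Group 5: 1190 × 0.961 = 1144
Group 6: 1370 × 0.948 + 320 × 0.373 = 1299 + 119 = 1418
→ [482, 574, 2037, 1714, 1144, 1418]
Period 2.
Births: 574 × 0.223 = 128
Group 2: 482 × 0.957 = 461
Group 3: 574 × 0.943 = 541
Group 4: 2037 × 0.947 = 1929
Group 5: 1714 × 0.961 = 1647
Group 6: 1144 × 0.948 + 1418 × 0.373 = 1085 + 529 = 1614
→ [128, 461, 541, 1929, 1647, 1614]
Period 3.
Births: 461 × 0.223 = 103
Group 2: 128 × 0.957 = 122
Group 3: 461 × 0.943 = 435
Group 4: 541 × 0.947 = 512
Group 5: 1929 × 0.961 = 1854
Group 6: 1647 × 0.948 + 1614 × 0.373 = 1561 + 602 = 2163
→ [103, 122, 435, 512, 1854, 2163]
Period 4.
Births: 122 × 0.223 = 27
Group 2: 103 × 0.957 = 99
Group 3: 122 × 0.943 = 115
Group 4: 435 × 0.947 = 412
Group 5: 512 × 0.961 = 492
Group 6: 1854 × 0.948 + 2163 × 0.373 = 1758 + 807 = 2565
→ [27, 99, 115, 412, 492, 2565]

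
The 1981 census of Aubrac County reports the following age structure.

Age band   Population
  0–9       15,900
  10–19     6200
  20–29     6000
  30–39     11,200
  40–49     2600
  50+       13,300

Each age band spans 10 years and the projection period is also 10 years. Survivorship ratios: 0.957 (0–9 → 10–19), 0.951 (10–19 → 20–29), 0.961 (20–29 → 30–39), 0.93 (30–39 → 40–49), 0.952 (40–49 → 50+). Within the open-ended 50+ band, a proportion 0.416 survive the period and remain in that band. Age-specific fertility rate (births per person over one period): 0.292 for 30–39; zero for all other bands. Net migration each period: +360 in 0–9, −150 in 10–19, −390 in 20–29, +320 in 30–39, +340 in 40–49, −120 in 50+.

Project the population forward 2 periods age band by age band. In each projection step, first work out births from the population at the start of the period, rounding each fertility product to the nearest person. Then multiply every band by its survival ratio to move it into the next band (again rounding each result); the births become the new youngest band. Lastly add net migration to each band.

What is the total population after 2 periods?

44411

— Period 1 —
Births: 11200 * 0.292 = 3270
10–19: 15900 * 0.957 = 15216
20–29: 6200 * 0.951 = 5896
30–39: 6000 * 0.961 = 5766
40–49: 11200 * 0.93 = 10416
50+: 2600 * 0.952 + 13300 * 0.416 = 2475 + 5533 = 8008
Net migration: 0–9 + 360 → 3630; 10–19 − 150 → 15066; 20–29 − 390 → 5506; 30–39 + 320 → 6086; 40–49 + 340 → 10756; 50+ − 120 → 7888
→ [3630, 15066, 5506, 6086, 10756, 7888]
— Period 2 —
Births: 6086 * 0.292 = 1777
10–19: 3630 * 0.957 = 3474
20–29: 15066 * 0.951 = 14328
30–39: 5506 * 0.961 = 5291
40–49: 6086 * 0.93 = 5660
50+: 10756 * 0.952 + 7888 * 0.416 = 10240 + 3281 = 13521
Net migration: 0–9 + 360 → 2137; 10–19 − 150 → 3324; 20–29 − 390 → 13938; 30–39 + 320 → 5611; 40–49 + 340 → 6000; 50+ − 120 → 13401
→ [2137, 3324, 13938, 5611, 6000, 13401]
Total after period 2: 2137 + 3324 + 13938 + 5611 + 6000 + 13401 = 44411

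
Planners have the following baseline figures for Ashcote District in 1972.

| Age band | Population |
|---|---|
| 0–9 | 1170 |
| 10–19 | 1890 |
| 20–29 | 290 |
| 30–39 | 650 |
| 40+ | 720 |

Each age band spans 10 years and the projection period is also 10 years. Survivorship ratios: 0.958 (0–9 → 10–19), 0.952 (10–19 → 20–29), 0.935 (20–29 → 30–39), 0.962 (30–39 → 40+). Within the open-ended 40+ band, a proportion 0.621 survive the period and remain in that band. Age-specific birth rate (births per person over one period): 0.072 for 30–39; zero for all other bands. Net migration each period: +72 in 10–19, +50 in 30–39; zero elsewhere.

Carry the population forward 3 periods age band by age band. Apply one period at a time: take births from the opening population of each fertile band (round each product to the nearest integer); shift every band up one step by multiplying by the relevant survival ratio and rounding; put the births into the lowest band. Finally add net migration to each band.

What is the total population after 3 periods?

[period 1]
Births: 650 * 0.072 = 47
10–19: 1170 * 0.958 = 1121
20–29: 1890 * 0.952 = 1799
30–39: 290 * 0.935 = 271
40+: 650 * 0.962 + 720 * 0.621 = 625 + 447 = 1072
Net migration: 10–19 + 72 → 1193; 30–39 + 50 → 321
End of period: [47, 1193, 1799, 321, 1072]
[period 2]
Births: 321 * 0.072 = 23
10–19: 47 * 0.958 = 45
20–29: 1193 * 0.952 = 1136
30–39: 1799 * 0.935 = 1682
40+: 321 * 0.962 + 1072 * 0.621 = 309 + 666 = 975
Net migration: 10–19 + 72 → 117; 30–39 + 50 → 1732
End of period: [23, 117, 1136, 1732, 975]
[period 3]
Births: 1732 * 0.072 = 125
10–19: 23 * 0.958 = 22
20–29: 117 * 0.952 = 111
30–39: 1136 * 0.935 = 1062
40+: 1732 * 0.962 + 975 * 0.621 = 1666 + 605 = 2271
Net migration: 10–19 + 72 → 94; 30–39 + 50 → 1112
End of period: [125, 94, 111, 1112, 2271]
Total after period 3: 125 + 94 + 111 + 1112 + 2271 = 3713

3713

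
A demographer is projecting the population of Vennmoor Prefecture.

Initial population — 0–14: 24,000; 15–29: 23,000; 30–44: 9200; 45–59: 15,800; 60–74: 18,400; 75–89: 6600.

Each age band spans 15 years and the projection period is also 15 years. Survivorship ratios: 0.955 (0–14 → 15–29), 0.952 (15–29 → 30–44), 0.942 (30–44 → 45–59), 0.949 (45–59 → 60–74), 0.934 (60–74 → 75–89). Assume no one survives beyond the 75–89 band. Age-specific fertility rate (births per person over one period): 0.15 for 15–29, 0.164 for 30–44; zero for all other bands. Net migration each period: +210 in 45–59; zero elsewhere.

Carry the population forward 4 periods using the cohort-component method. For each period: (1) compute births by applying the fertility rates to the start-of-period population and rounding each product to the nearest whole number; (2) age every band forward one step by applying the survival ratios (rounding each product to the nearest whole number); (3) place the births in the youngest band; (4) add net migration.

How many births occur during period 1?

Numbering the bands 1..6 from youngest to oldest:
Period 1:
Births: 23000 × 0.15 = 3450  |  9200 × 0.164 = 1509 — total 4959
Band 2: 24000 × 0.955 = 22920
Band 3: 23000 × 0.952 = 21896
Band 4: 9200 × 0.942 = 8666
Band 5: 15800 × 0.949 = 14994
Band 6: 18400 × 0.934 = 17186
Net migration: Band 4 + 210 → 8876
Giving 4959 / 22920 / 21896 / 8876 / 14994 / 17186.

4959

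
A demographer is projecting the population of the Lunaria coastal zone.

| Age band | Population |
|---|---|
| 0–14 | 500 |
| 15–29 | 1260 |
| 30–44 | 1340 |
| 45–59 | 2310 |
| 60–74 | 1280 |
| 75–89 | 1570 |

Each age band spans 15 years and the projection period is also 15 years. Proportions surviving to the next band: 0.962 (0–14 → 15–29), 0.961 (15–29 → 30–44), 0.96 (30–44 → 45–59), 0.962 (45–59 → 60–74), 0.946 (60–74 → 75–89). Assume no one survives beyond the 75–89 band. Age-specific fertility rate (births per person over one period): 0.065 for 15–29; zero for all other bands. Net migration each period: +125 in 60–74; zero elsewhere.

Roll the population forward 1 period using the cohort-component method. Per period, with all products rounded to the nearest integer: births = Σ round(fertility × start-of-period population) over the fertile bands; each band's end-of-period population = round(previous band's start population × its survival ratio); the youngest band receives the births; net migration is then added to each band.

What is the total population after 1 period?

6618

— Period 1 —
Births: 1260 × 0.065 = 82
15–29: 500 × 0.962 = 481
30–44: 1260 × 0.961 = 1211
45–59: 1340 × 0.96 = 1286
60–74: 2310 × 0.962 = 2222
75–89: 1280 × 0.946 = 1211
Net migration: 60–74 + 125 → 2347
Population now: 0–14=82, 15–29=481, 30–44=1211, 45–59=1286, 60–74=2347, 75–89=1211
Total after period 1: 82 + 481 + 1211 + 1286 + 2347 + 1211 = 6618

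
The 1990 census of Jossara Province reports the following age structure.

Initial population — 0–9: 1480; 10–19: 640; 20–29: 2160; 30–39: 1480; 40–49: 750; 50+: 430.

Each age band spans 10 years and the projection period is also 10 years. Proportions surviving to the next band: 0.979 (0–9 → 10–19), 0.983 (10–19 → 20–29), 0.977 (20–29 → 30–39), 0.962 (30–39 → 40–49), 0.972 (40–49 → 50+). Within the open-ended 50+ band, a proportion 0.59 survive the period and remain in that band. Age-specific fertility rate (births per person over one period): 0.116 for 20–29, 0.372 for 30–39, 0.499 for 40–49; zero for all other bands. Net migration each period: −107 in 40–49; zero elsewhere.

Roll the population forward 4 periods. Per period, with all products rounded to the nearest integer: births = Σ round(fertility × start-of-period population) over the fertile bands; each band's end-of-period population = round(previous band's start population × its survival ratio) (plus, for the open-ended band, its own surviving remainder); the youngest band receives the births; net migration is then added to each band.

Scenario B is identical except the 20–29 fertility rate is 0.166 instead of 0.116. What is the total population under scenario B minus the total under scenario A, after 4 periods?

Period 1:
Births: 2160 * 0.116 = 251  |  1480 * 0.372 = 551  |  750 * 0.499 = 374 — total 1176
10–19: 1480 * 0.979 = 1449
20–29: 640 * 0.983 = 629
30–39: 2160 * 0.977 = 2110
40–49: 1480 * 0.962 = 1424
50+: 750 * 0.972 + 430 * 0.59 = 729 + 254 = 983
Net migration: 40–49 − 107 → 1317
→ [1176, 1449, 629, 2110, 1317, 983]
Period 2:
Births: 629 * 0.116 = 73  |  2110 * 0.372 = 785  |  1317 * 0.499 = 657 — total 1515
10–19: 1176 * 0.979 = 1151
20–29: 1449 * 0.983 = 1424
30–39: 629 * 0.977 = 615
40–49: 2110 * 0.962 = 2030
50+: 1317 * 0.972 + 983 * 0.59 = 1280 + 580 = 1860
Net migration: 40–49 − 107 → 1923
→ [1515, 1151, 1424, 615, 1923, 1860]
Period 3:
Births: 1424 * 0.116 = 165  |  615 * 0.372 = 229  |  1923 * 0.499 = 960 — total 1354
10–19: 1515 * 0.979 = 1483
20–29: 1151 * 0.983 = 1131
30–39: 1424 * 0.977 = 1391
40–49: 615 * 0.962 = 592
50+: 1923 * 0.972 + 1860 * 0.59 = 1869 + 1097 = 2966
Net migration: 40–49 − 107 → 485
→ [1354, 1483, 1131, 1391, 485, 2966]
Period 4:
Births: 1131 * 0.116 = 131  |  1391 * 0.372 = 517  |  485 * 0.499 = 242 — total 890
10–19: 1354 * 0.979 = 1326
20–29: 1483 * 0.983 = 1458
30–39: 1131 * 0.977 = 1105
40–49: 1391 * 0.962 = 1338
50+: 485 * 0.972 + 2966 * 0.59 = 471 + 1750 = 2221
Net migration: 40–49 − 107 → 1231
→ [890, 1326, 1458, 1105, 1231, 2221]
Scenario A total after 4 periods: 8231
Scenario B projection —
Period 1:
Births: 2160 * 0.166 = 359  |  1480 * 0.372 = 551  |  750 * 0.499 = 374 — total 1284
10–19: 1480 * 0.979 = 1449
20–29: 640 * 0.983 = 629
30–39: 2160 * 0.977 = 2110
40–49: 1480 * 0.962 = 1424
50+: 750 * 0.972 + 430 * 0.59 = 729 + 254 = 983
Net migration: 40–49 − 107 → 1317
→ [1284, 1449, 629, 2110, 1317, 983]
Period 2:
Births: 629 * 0.166 = 104  |  2110 * 0.372 = 785  |  1317 * 0.499 = 657 — total 1546
10–19: 1284 * 0.979 = 1257
20–29: 1449 * 0.983 = 1424
30–39: 629 * 0.977 = 615
40–49: 2110 * 0.962 = 2030
50+: 1317 * 0.972 + 983 * 0.59 = 1280 + 580 = 1860
Net migration: 40–49 − 107 → 1923
→ [1546, 1257, 1424, 615, 1923, 1860]
Period 3:
Births: 1424 * 0.166 = 236  |  615 * 0.372 = 229  |  1923 * 0.499 = 960 — total 1425
10–19: 1546 * 0.979 = 1514
20–29: 1257 * 0.983 = 1236
30–39: 1424 * 0.977 = 1391
40–49: 615 * 0.962 = 592
50+: 1923 * 0.972 + 1860 * 0.59 = 1869 + 1097 = 2966
Net migration: 40–49 − 107 → 485
→ [1425, 1514, 1236, 1391, 485, 2966]
Period 4:
Births: 1236 * 0.166 = 205  |  1391 * 0.372 = 517  |  485 * 0.499 = 242 — total 964
10–19: 1425 * 0.979 = 1395
20–29: 1514 * 0.983 = 1488
30–39: 1236 * 0.977 = 1208
40–49: 1391 * 0.962 = 1338
50+: 485 * 0.972 + 2966 * 0.59 = 471 + 1750 = 2221
Net migration: 40–49 − 107 → 1231
→ [964, 1395, 1488, 1208, 1231, 2221]
Scenario B total after 4 periods: 8507
Difference B − A = 8507 − 8231 = 276

276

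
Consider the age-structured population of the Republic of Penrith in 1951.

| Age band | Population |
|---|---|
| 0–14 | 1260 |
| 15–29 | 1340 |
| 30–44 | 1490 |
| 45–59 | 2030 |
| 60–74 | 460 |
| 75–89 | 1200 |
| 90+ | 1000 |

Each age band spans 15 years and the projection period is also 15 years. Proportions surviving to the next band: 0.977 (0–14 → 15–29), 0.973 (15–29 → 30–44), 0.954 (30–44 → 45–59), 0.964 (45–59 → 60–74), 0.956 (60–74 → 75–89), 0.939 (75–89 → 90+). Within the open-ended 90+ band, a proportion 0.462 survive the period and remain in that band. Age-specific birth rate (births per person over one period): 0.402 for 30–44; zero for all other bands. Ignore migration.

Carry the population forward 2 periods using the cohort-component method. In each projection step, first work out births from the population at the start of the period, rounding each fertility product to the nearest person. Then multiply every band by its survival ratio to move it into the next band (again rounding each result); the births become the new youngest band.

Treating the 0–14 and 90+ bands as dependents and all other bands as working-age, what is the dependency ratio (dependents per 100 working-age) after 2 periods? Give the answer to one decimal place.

26.7

Call the groups 1 to 7, youngest first.
Period 1.
Births: 1490 * 0.402 = 599
Group 2: 1260 * 0.977 = 1231
Group 3: 1340 * 0.973 = 1304
Group 4: 1490 * 0.954 = 1421
Group 5: 2030 * 0.964 = 1957
Group 6: 460 * 0.956 = 440
Group 7: 1200 * 0.939 + 1000 * 0.462 = 1127 + 462 = 1589
→ [599, 1231, 1304, 1421, 1957, 440, 1589]
Period 2.
Births: 1304 * 0.402 = 524
Group 2: 599 * 0.977 = 585
Group 3: 1231 * 0.973 = 1198
Group 4: 1304 * 0.954 = 1244
Group 5: 1421 * 0.964 = 1370
Group 6: 1957 * 0.956 = 1871
Group 7: 440 * 0.939 + 1589 * 0.462 = 413 + 734 = 1147
→ [524, 585, 1198, 1244, 1370, 1871, 1147]
Dependents (band 0–14 + band 90+) = 524 + 1147 = 1671; working-age = 6268; ratio = 1671/6268 × 100 = 26.7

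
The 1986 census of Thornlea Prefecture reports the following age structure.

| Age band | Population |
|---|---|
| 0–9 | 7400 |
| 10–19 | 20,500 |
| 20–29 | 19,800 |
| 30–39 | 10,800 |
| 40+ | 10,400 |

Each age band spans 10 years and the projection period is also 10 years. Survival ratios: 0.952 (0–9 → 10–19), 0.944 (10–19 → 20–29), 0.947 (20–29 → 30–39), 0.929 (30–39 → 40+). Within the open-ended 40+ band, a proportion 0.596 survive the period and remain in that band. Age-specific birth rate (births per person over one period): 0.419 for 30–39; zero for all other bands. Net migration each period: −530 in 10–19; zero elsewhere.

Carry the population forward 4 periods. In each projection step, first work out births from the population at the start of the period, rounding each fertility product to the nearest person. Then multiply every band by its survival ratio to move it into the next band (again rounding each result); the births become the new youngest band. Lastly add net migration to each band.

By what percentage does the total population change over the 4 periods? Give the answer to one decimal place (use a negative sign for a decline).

-35.6

Call the groups 1 to 5, youngest first.
After projecting period 1:
Births: 10800 * 0.419 = 4525
Group 2: 7400 * 0.952 = 7045
Group 3: 20500 * 0.944 = 19352
Group 4: 19800 * 0.947 = 18751
Group 5: 10800 * 0.929 + 10400 * 0.596 = 10033 + 6198 = 16231
Net migration: Group 2 − 530 → 6515
Population now: 0–9=4525, 10–19=6515, 20–29=19352, 30–39=18751, 40+=16231
After projecting period 2:
Births: 18751 * 0.419 = 7857
Group 2: 4525 * 0.952 = 4308
Group 3: 6515 * 0.944 = 6150
Group 4: 19352 * 0.947 = 18326
Group 5: 18751 * 0.929 + 16231 * 0.596 = 17420 + 9674 = 27094
Net migration: Group 2 − 530 → 3778
Population now: 0–9=7857, 10–19=3778, 20–29=6150, 30–39=18326, 40+=27094
After projecting period 3:
Births: 18326 * 0.419 = 7679
Group 2: 7857 * 0.952 = 7480
Group 3: 3778 * 0.944 = 3566
Group 4: 6150 * 0.947 = 5824
Group 5: 18326 * 0.929 + 27094 * 0.596 = 17025 + 16148 = 33173
Net migration: Group 2 − 530 → 6950
Population now: 0–9=7679, 10–19=6950, 20–29=3566, 30–39=5824, 40+=33173
After projecting period 4:
Births: 5824 * 0.419 = 2440
Group 2: 7679 * 0.952 = 7310
Group 3: 6950 * 0.944 = 6561
Group 4: 3566 * 0.947 = 3377
Group 5: 5824 * 0.929 + 33173 * 0.596 = 5410 + 19771 = 25181
Net migration: Group 2 − 530 → 6780
Population now: 0–9=2440, 10–19=6780, 20–29=6561, 30–39=3377, 40+=25181
Total: 68900 → 44339; change = -24561; percentage change = -35.6%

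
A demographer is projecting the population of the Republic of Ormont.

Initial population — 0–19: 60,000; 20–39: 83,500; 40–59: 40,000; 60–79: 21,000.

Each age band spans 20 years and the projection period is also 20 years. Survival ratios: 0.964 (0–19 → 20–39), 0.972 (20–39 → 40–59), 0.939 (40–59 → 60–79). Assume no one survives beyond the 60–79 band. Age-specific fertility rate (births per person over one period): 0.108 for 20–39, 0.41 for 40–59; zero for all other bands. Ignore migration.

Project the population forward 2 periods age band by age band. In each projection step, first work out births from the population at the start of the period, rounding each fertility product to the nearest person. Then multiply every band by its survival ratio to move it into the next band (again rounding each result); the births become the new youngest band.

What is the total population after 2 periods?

196457

Numbering the bands 1..4 from youngest to oldest:
Period 1.
Births: 83500 * 0.108 = 9018  |  40000 * 0.41 = 16400 → 25418
Band 2: 60000 * 0.964 = 57840
Band 3: 83500 * 0.972 = 81162
Band 4: 40000 * 0.939 = 37560
Giving 25418 / 57840 / 81162 / 37560.
Period 2.
Births: 57840 * 0.108 = 6247  |  81162 * 0.41 = 33276 → 39523
Band 2: 25418 * 0.964 = 24503
Band 3: 57840 * 0.972 = 56220
Band 4: 81162 * 0.939 = 76211
Giving 39523 / 24503 / 56220 / 76211.
Total after period 2: 39523 + 24503 + 56220 + 76211 = 196457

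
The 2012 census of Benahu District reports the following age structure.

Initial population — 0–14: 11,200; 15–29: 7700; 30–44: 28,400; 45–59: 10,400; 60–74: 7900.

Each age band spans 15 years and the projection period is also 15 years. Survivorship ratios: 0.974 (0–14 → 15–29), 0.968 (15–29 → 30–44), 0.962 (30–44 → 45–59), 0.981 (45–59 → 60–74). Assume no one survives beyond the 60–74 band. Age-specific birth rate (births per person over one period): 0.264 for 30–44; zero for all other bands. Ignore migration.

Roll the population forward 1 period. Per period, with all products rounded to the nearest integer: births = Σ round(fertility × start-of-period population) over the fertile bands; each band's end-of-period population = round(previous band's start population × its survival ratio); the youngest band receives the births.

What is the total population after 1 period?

63384

Period 1:
Births: 28400 * 0.264 = 7498
15–29: 11200 * 0.974 = 10909
30–44: 7700 * 0.968 = 7454
45–59: 28400 * 0.962 = 27321
60–74: 10400 * 0.981 = 10202
→ [7498, 10909, 7454, 27321, 10202]
Total after period 1: 7498 + 10909 + 7454 + 27321 + 10202 = 63384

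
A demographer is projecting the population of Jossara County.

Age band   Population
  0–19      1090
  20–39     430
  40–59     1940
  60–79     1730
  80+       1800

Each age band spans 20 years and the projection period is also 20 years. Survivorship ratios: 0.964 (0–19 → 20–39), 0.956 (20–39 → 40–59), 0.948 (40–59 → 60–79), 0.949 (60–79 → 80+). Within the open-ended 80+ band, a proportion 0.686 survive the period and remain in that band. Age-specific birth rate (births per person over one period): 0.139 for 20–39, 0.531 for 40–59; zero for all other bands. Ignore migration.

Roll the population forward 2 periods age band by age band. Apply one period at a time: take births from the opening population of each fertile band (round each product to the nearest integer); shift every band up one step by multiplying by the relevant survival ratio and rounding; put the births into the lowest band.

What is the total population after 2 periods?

Call the groups 1 to 5, youngest first.
— Period 1 —
Births: 430 * 0.139 = 60 ; 1940 * 0.531 = 1030 → total 1090
Group 2: 1090 * 0.964 = 1051
Group 3: 430 * 0.956 = 411
Group 4: 1940 * 0.948 = 1839
Group 5: 1730 * 0.949 + 1800 * 0.686 = 1642 + 1235 = 2877
Population now: 0–19=1090, 20–39=1051, 40–59=411, 60–79=1839, 80+=2877
— Period 2 —
Births: 1051 * 0.139 = 146 ; 411 * 0.531 = 218 → total 364
Group 2: 1090 * 0.964 = 1051
Group 3: 1051 * 0.956 = 1005
Group 4: 411 * 0.948 = 390
Group 5: 1839 * 0.949 + 2877 * 0.686 = 1745 + 1974 = 3719
Population now: 0–19=364, 20–39=1051, 40–59=1005, 60–79=390, 80+=3719
Total after period 2: 364 + 1051 + 1005 + 390 + 3719 = 6529

6529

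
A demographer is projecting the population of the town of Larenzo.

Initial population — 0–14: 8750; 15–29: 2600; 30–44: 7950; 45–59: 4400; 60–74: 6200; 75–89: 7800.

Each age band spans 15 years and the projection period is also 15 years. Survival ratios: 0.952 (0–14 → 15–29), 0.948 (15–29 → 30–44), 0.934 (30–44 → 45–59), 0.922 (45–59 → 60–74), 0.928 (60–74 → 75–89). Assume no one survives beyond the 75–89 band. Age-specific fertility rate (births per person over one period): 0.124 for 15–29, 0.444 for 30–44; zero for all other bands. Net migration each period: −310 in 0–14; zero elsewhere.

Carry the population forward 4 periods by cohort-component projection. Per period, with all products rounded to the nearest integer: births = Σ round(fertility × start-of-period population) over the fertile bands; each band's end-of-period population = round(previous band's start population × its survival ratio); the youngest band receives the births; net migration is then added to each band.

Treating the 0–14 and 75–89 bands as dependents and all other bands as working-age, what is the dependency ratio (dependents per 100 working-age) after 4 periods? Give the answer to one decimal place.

22.1

— Period 1 —
Births: 2600 * 0.124 = 322, 7950 * 0.444 = 3530 ⇒ total 3852
15–29: 8750 * 0.952 = 8330
30–44: 2600 * 0.948 = 2465
45–59: 7950 * 0.934 = 7425
60–74: 4400 * 0.922 = 4057
75–89: 6200 * 0.928 = 5754
Net migration: 0–14 − 310 → 3542
Population now: 0–14=3542, 15–29=8330, 30–44=2465, 45–59=7425, 60–74=4057, 75–89=5754
— Period 2 —
Births: 8330 * 0.124 = 1033, 2465 * 0.444 = 1094 ⇒ total 2127
15–29: 3542 * 0.952 = 3372
30–44: 8330 * 0.948 = 7897
45–59: 2465 * 0.934 = 2302
60–74: 7425 * 0.922 = 6846
75–89: 4057 * 0.928 = 3765
Net migration: 0–14 − 310 → 1817
Population now: 0–14=1817, 15–29=3372, 30–44=7897, 45–59=2302, 60–74=6846, 75–89=3765
— Period 3 —
Births: 3372 * 0.124 = 418, 7897 * 0.444 = 3506 ⇒ total 3924
15–29: 1817 * 0.952 = 1730
30–44: 3372 * 0.948 = 3197
45–59: 7897 * 0.934 = 7376
60–74: 2302 * 0.922 = 2122
75–89: 6846 * 0.928 = 6353
Net migration: 0–14 − 310 → 3614
Population now: 0–14=3614, 15–29=1730, 30–44=3197, 45–59=7376, 60–74=2122, 75–89=6353
— Period 4 —
Births: 1730 * 0.124 = 215, 3197 * 0.444 = 1419 ⇒ total 1634
15–29: 3614 * 0.952 = 3441
30–44: 1730 * 0.948 = 1640
45–59: 3197 * 0.934 = 2986
60–74: 7376 * 0.922 = 6801
75–89: 2122 * 0.928 = 1969
Net migration: 0–14 − 310 → 1324
Population now: 0–14=1324, 15–29=3441, 30–44=1640, 45–59=2986, 60–74=6801, 75–89=1969
Dependents (band 0–14 + band 75–89) = 1324 + 1969 = 3293; working-age = 14868; ratio = 3293/14868 × 100 = 22.1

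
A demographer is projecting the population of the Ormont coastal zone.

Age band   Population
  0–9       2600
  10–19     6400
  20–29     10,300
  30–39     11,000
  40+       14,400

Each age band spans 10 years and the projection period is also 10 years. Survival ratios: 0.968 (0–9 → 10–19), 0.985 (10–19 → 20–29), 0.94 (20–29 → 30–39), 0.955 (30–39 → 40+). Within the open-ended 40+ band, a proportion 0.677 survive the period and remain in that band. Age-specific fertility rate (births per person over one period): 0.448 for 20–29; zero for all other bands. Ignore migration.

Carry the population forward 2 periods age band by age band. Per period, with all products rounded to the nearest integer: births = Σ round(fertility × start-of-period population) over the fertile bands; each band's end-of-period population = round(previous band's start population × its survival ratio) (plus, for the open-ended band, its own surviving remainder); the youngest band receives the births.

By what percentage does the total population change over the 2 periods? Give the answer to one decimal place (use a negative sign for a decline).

-13.5

— Period 1 —
Births: 10300 × 0.448 = 4614
10–19: 2600 × 0.968 = 2517
20–29: 6400 × 0.985 = 6304
30–39: 10300 × 0.94 = 9682
40+: 11000 × 0.955 + 14400 × 0.677 = 10505 + 9749 = 20254
Giving 4614 / 2517 / 6304 / 9682 / 20254.
— Period 2 —
Births: 6304 × 0.448 = 2824
10–19: 4614 × 0.968 = 4466
20–29: 2517 × 0.985 = 2479
30–39: 6304 × 0.94 = 5926
40+: 9682 × 0.955 + 20254 × 0.677 = 9246 + 13712 = 22958
Giving 2824 / 4466 / 2479 / 5926 / 22958.
Total: 44700 → 38653; change = -6047; percentage change = -13.5%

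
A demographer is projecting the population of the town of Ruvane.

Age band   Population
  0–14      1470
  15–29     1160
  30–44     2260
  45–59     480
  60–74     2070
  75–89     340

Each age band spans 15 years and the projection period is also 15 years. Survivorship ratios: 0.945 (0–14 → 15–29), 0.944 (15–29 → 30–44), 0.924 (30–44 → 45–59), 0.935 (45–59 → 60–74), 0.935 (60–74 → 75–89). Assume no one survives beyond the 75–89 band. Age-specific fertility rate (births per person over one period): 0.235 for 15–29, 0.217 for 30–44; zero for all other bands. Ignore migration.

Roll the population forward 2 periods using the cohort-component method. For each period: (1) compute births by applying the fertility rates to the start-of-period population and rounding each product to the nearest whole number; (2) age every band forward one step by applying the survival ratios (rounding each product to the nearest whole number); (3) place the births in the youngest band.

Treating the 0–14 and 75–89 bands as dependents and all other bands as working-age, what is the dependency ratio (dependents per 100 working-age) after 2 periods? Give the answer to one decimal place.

19.7

Period 1.
Births: 1160 × 0.235 = 273  |  2260 × 0.217 = 490 → total 763
15–29: 1470 × 0.945 = 1389
30–44: 1160 × 0.944 = 1095
45–59: 2260 × 0.924 = 2088
60–74: 480 × 0.935 = 449
75–89: 2070 × 0.935 = 1935
End of period: [763, 1389, 1095, 2088, 449, 1935]
Period 2.
Births: 1389 × 0.235 = 326  |  1095 × 0.217 = 238 → total 564
15–29: 763 × 0.945 = 721
30–44: 1389 × 0.944 = 1311
45–59: 1095 × 0.924 = 1012
60–74: 2088 × 0.935 = 1952
75–89: 449 × 0.935 = 420
End of period: [564, 721, 1311, 1012, 1952, 420]
Dependents (band 0–14 + band 75–89) = 564 + 420 = 984; working-age = 4996; ratio = 984/4996 × 100 = 19.7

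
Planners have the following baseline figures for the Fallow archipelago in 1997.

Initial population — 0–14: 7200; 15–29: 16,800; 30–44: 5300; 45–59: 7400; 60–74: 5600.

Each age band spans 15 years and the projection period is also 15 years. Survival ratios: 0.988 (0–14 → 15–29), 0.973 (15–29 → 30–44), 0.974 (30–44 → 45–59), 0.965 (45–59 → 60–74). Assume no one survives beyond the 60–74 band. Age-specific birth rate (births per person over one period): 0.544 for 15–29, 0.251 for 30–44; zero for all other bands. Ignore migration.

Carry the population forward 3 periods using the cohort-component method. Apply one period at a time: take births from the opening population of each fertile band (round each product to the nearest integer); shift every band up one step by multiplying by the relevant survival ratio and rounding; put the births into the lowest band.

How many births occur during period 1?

[period 1]
Births: 16800 * 0.544 = 9139, 5300 * 0.251 = 1330 → total 10469
15–29: 7200 * 0.988 = 7114
30–44: 16800 * 0.973 = 16346
45–59: 5300 * 0.974 = 5162
60–74: 7400 * 0.965 = 7141
Population now: 0–14=10469, 15–29=7114, 30–44=16346, 45–59=5162, 60–74=7141

10469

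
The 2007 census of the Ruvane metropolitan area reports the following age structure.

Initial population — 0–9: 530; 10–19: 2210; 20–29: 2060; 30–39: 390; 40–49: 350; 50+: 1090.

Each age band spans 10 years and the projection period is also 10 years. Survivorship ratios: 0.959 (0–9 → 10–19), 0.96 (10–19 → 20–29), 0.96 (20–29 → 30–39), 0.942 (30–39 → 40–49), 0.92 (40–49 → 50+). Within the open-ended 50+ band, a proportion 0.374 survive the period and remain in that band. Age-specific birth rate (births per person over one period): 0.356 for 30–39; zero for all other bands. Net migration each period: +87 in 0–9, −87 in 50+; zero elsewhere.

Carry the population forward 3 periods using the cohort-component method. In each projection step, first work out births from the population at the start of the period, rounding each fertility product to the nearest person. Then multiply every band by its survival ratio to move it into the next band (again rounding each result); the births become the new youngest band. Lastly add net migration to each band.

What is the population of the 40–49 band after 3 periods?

1919

Let band 1 be 0–9 through band 6 = 50+.
Period 1:
Births: 390 * 0.356 = 139
Band 2: 530 * 0.959 = 508
Band 3: 2210 * 0.96 = 2122
Band 4: 2060 * 0.96 = 1978
Band 5: 390 * 0.942 = 367
Band 6: 350 * 0.92 + 1090 * 0.374 = 322 + 408 = 730
Net migration: Band 1 + 87 → 226; Band 6 − 87 → 643
End of period: [226, 508, 2122, 1978, 367, 643]
Period 2:
Births: 1978 * 0.356 = 704
Band 2: 226 * 0.959 = 217
Band 3: 508 * 0.96 = 488
Band 4: 2122 * 0.96 = 2037
Band 5: 1978 * 0.942 = 1863
Band 6: 367 * 0.92 + 643 * 0.374 = 338 + 240 = 578
Net migration: Band 1 + 87 → 791; Band 6 − 87 → 491
End of period: [791, 217, 488, 2037, 1863, 491]
Period 3:
Births: 2037 * 0.356 = 725
Band 2: 791 * 0.959 = 759
Band 3: 217 * 0.96 = 208
Band 4: 488 * 0.96 = 468
Band 5: 2037 * 0.942 = 1919
Band 6: 1863 * 0.92 + 491 * 0.374 = 1714 + 184 = 1898
Net migration: Band 1 + 87 → 812; Band 6 − 87 → 1811
End of period: [812, 759, 208, 468, 1919, 1811]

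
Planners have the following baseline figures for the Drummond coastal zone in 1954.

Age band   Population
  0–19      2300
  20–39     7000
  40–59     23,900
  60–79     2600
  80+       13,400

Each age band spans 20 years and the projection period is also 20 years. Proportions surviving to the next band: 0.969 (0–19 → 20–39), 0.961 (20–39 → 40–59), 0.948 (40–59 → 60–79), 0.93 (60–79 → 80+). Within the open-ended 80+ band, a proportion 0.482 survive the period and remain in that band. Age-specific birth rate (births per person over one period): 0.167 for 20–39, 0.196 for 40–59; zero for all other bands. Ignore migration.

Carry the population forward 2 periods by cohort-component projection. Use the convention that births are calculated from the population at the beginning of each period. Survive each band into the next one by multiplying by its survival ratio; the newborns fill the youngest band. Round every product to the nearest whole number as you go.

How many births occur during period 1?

Period 1:
Births: 7000 × 0.167 = 1169  |  23900 × 0.196 = 4684 → total 5853
20–39: 2300 × 0.969 = 2229
40–59: 7000 × 0.961 = 6727
60–79: 23900 × 0.948 = 22657
80+: 2600 × 0.93 + 13400 × 0.482 = 2418 + 6459 = 8877
→ [5853, 2229, 6727, 22657, 8877]

5853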